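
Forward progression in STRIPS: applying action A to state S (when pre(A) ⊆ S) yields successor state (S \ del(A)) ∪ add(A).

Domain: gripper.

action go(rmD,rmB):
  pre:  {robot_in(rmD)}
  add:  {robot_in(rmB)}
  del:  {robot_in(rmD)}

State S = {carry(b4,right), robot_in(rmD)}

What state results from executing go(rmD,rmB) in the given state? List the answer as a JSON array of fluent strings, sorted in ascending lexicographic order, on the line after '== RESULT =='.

Progress:
  pre ⊆ S: {robot_in(rmD)} ⊆ S  — applicable
  S \ del = {carry(b4,right)}
  ∪ add   = {carry(b4,right), robot_in(rmB)}

== RESULT ==
["carry(b4,right)", "robot_in(rmB)"]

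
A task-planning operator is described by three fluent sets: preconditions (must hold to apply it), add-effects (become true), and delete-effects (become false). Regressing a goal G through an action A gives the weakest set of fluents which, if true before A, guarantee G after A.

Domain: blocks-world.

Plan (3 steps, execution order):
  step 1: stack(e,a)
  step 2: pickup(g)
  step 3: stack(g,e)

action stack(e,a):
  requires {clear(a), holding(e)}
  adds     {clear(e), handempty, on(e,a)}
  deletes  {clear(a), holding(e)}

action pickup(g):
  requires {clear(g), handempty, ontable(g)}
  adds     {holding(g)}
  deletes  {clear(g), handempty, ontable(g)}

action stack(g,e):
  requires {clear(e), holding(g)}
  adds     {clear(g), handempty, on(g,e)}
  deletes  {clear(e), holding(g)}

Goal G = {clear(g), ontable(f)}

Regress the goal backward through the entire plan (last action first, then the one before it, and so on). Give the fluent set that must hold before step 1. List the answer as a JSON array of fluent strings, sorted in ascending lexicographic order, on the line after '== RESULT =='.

Regress step by step:
  through step 3 (stack(g,e)): drop {clear(g)}, keep {ontable(f)}, require {clear(e), holding(g)}
    → {clear(e), holding(g), ontable(f)}
  through step 2 (pickup(g)): drop {holding(g)}, keep {clear(e), ontable(f)}, require {clear(g), handempty, ontable(g)}
    → {clear(e), clear(g), handempty, ontable(f), ontable(g)}
  through step 1 (stack(e,a)): drop {clear(e), handempty}, keep {clear(g), ontable(f), ontable(g)}, require {clear(a), holding(e)}
    → {clear(a), clear(g), holding(e), ontable(f), ontable(g)}

== RESULT ==
["clear(a)", "clear(g)", "holding(e)", "ontable(f)", "ontable(g)"]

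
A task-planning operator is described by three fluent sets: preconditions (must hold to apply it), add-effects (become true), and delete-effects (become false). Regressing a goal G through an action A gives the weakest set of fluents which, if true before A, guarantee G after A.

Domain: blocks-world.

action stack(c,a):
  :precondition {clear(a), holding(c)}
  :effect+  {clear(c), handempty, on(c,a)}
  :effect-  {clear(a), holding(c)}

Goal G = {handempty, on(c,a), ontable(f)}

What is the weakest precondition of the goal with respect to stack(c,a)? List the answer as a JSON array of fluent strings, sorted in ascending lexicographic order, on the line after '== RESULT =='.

Regress:
  G ∩ del = {}  (empty — regression defined)
  G \ add = {handempty, on(c,a), ontable(f)} \ {clear(c), handempty, on(c,a)} = {ontable(f)}
  ∪ pre   = {ontable(f)} ∪ {clear(a), holding(c)}
          = {clear(a), holding(c), ontable(f)}

== RESULT ==
["clear(a)", "holding(c)", "ontable(f)"]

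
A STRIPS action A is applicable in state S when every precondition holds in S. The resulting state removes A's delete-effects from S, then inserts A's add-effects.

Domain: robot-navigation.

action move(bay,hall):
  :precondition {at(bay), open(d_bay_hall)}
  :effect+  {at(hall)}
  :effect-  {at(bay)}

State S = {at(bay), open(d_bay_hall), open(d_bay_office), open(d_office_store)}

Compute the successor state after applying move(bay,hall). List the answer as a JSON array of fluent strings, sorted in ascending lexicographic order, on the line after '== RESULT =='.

Compute (S \ del) ∪ add:
  pre ⊆ S: {at(bay), open(d_bay_hall)} ⊆ S  — applicable
  S \ del = {open(d_bay_hall), open(d_bay_office), open(d_office_store)}
  ∪ add   = {at(hall), open(d_bay_hall), open(d_bay_office), open(d_office_store)}

== RESULT ==
["at(hall)", "open(d_bay_hall)", "open(d_bay_office)", "open(d_office_store)"]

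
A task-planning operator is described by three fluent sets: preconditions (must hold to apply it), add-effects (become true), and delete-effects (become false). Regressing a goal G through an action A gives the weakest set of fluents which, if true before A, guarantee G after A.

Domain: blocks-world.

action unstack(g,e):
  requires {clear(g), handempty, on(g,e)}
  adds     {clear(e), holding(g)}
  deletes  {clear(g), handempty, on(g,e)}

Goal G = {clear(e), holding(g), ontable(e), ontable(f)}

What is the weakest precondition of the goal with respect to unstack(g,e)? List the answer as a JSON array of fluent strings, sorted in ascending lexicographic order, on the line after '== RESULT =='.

Compute (G \ add) ∪ pre:
  G ∩ del = {}  (empty — regression defined)
  G \ add = {clear(e), holding(g), ontable(e), ontable(f)} \ {clear(e), holding(g)} = {ontable(e), ontable(f)}
  ∪ pre   = {ontable(e), ontable(f)} ∪ {clear(g), handempty, on(g,e)}
          = {clear(g), handempty, on(g,e), ontable(e), ontable(f)}

== RESULT ==
["clear(g)", "handempty", "on(g,e)", "ontable(e)", "ontable(f)"]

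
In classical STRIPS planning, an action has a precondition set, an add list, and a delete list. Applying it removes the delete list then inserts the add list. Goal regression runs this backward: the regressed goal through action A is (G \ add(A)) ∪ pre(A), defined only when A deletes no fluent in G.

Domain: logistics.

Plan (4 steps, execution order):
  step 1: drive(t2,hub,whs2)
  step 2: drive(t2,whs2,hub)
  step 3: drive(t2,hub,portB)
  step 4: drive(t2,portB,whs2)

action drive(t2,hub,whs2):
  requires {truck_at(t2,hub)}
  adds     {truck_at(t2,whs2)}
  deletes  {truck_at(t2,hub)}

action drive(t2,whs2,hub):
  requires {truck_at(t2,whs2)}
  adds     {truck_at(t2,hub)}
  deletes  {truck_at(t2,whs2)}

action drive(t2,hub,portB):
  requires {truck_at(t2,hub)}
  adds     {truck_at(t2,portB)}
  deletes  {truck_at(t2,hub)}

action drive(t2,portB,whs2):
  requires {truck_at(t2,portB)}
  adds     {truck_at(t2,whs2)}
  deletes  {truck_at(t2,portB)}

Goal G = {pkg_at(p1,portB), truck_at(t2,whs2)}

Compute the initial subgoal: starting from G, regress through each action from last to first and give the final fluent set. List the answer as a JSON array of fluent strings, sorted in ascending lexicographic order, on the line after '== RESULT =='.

Work backward from the goal:
  through step 4 (drive(t2,portB,whs2)): drop {truck_at(t2,whs2)}, keep {pkg_at(p1,portB)}, require {truck_at(t2,portB)}
    → {pkg_at(p1,portB), truck_at(t2,portB)}
  through step 3 (drive(t2,hub,portB)): drop {truck_at(t2,portB)}, keep {pkg_at(p1,portB)}, require {truck_at(t2,hub)}
    → {pkg_at(p1,portB), truck_at(t2,hub)}
  through step 2 (drive(t2,whs2,hub)): drop {truck_at(t2,hub)}, keep {pkg_at(p1,portB)}, require {truck_at(t2,whs2)}
    → {pkg_at(p1,portB), truck_at(t2,whs2)}
  through step 1 (drive(t2,hub,whs2)): drop {truck_at(t2,whs2)}, keep {pkg_at(p1,portB)}, require {truck_at(t2,hub)}
    → {pkg_at(p1,portB), truck_at(t2,hub)}

== RESULT ==
["pkg_at(p1,portB)", "truck_at(t2,hub)"]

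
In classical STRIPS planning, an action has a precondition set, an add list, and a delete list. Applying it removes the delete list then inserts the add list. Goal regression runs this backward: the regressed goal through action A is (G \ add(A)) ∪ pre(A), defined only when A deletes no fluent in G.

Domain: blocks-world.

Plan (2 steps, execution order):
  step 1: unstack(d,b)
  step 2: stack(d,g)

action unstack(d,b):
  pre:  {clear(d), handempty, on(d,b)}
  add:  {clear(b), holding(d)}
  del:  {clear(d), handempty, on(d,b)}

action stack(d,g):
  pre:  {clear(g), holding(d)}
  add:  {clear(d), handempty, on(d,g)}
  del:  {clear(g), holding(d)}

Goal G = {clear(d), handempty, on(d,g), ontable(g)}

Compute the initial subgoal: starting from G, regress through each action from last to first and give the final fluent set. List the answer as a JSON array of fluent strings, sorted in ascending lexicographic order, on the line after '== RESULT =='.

Work backward from the goal:
  through step 2 (stack(d,g)): drop {clear(d), handempty, on(d,g)}, keep {ontable(g)}, require {clear(g), holding(d)}
    → {clear(g), holding(d), ontable(g)}
  through step 1 (unstack(d,b)): drop {holding(d)}, keep {clear(g), ontable(g)}, require {clear(d), handempty, on(d,b)}
    → {clear(d), clear(g), handempty, on(d,b), ontable(g)}

== RESULT ==
["clear(d)", "clear(g)", "handempty", "on(d,b)", "ontable(g)"]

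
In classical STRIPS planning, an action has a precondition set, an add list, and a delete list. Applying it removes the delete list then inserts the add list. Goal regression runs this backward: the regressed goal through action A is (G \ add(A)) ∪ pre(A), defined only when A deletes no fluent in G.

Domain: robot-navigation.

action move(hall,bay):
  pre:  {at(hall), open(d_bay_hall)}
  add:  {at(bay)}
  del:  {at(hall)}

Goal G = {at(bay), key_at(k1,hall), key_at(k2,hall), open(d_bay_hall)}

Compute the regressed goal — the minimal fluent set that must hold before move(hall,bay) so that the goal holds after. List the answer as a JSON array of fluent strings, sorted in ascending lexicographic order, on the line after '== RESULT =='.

Regress:
  G ∩ del = {}  (empty — regression defined)
  G \ add = {at(bay), key_at(k1,hall), key_at(k2,hall), open(d_bay_hall)} \ {at(bay)} = {key_at(k1,hall), key_at(k2,hall), open(d_bay_hall)}
  ∪ pre   = {key_at(k1,hall), key_at(k2,hall), open(d_bay_hall)} ∪ {at(hall), open(d_bay_hall)}
          = {at(hall), key_at(k1,hall), key_at(k2,hall), open(d_bay_hall)}

== RESULT ==
["at(hall)", "key_at(k1,hall)", "key_at(k2,hall)", "open(d_bay_hall)"]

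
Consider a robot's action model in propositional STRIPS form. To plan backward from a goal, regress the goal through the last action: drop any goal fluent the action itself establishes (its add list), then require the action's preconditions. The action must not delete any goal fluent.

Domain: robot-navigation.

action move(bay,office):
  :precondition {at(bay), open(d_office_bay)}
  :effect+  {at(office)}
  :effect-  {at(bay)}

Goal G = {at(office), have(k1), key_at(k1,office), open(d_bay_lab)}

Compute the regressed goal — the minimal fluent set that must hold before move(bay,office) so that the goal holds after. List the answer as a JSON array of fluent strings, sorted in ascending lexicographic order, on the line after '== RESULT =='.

Regress:
  G ∩ del = {}  (empty — regression defined)
  G \ add = {at(office), have(k1), key_at(k1,office), open(d_bay_lab)} \ {at(office)} = {have(k1), key_at(k1,office), open(d_bay_lab)}
  ∪ pre   = {have(k1), key_at(k1,office), open(d_bay_lab)} ∪ {at(bay), open(d_office_bay)}
          = {at(bay), have(k1), key_at(k1,office), open(d_bay_lab), open(d_office_bay)}

== RESULT ==
["at(bay)", "have(k1)", "key_at(k1,office)", "open(d_bay_lab)", "open(d_office_bay)"]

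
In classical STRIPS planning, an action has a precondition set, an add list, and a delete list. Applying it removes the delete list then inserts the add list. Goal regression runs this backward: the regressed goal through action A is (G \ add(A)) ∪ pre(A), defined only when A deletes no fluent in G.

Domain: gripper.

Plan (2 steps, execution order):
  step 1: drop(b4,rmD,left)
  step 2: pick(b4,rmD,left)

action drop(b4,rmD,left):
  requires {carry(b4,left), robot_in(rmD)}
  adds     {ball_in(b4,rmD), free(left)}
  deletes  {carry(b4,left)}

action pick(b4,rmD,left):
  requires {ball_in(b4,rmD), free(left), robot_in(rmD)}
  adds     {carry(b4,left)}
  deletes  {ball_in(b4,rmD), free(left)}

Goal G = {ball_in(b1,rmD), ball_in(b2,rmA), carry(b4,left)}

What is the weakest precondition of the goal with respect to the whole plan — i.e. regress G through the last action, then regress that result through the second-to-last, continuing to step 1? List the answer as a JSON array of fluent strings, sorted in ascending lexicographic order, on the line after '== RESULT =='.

Regress step by step:
  through step 2 (pick(b4,rmD,left)): drop {carry(b4,left)}, keep {ball_in(b1,rmD), ball_in(b2,rmA)}, require {ball_in(b4,rmD), free(left), robot_in(rmD)}
    → {ball_in(b1,rmD), ball_in(b2,rmA), ball_in(b4,rmD), free(left), robot_in(rmD)}
  through step 1 (drop(b4,rmD,left)): drop {ball_in(b4,rmD), free(left)}, keep {ball_in(b1,rmD), ball_in(b2,rmA), robot_in(rmD)}, require {carry(b4,left), robot_in(rmD)}
    → {ball_in(b1,rmD), ball_in(b2,rmA), carry(b4,left), robot_in(rmD)}

== RESULT ==
["ball_in(b1,rmD)", "ball_in(b2,rmA)", "carry(b4,left)", "robot_in(rmD)"]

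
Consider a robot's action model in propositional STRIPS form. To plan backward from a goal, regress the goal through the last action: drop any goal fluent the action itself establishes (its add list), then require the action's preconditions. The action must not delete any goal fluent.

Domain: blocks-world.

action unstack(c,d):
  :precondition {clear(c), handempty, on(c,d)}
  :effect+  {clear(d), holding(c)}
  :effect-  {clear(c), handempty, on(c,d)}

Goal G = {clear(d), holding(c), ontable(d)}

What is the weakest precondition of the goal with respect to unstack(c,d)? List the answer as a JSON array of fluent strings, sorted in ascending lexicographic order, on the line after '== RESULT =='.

Compute (G \ add) ∪ pre:
  G ∩ del = {}  (empty — regression defined)
  G \ add = {clear(d), holding(c), ontable(d)} \ {clear(d), holding(c)} = {ontable(d)}
  ∪ pre   = {ontable(d)} ∪ {clear(c), handempty, on(c,d)}
          = {clear(c), handempty, on(c,d), ontable(d)}

== RESULT ==
["clear(c)", "handempty", "on(c,d)", "ontable(d)"]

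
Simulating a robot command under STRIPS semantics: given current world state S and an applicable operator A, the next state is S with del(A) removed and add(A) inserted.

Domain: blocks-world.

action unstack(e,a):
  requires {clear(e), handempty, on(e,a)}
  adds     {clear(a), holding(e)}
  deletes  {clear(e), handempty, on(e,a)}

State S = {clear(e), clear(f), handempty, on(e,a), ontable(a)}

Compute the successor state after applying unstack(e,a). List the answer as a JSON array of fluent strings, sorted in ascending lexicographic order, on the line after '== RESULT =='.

Compute (S \ del) ∪ add:
  pre ⊆ S: {clear(e), handempty, on(e,a)} ⊆ S  — applicable
  S \ del = {clear(f), ontable(a)}
  ∪ add   = {clear(a), clear(f), holding(e), ontable(a)}

== RESULT ==
["clear(a)", "clear(f)", "holding(e)", "ontable(a)"]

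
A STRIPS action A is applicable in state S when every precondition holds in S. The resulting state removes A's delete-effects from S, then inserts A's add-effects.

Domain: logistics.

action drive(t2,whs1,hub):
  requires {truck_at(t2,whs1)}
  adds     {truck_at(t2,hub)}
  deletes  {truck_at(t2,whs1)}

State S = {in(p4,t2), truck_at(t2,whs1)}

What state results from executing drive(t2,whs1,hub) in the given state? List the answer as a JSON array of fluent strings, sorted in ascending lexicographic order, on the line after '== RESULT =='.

Progress:
  pre ⊆ S: {truck_at(t2,whs1)} ⊆ S  — applicable
  S \ del = {in(p4,t2)}
  ∪ add   = {in(p4,t2), truck_at(t2,hub)}

== RESULT ==
["in(p4,t2)", "truck_at(t2,hub)"]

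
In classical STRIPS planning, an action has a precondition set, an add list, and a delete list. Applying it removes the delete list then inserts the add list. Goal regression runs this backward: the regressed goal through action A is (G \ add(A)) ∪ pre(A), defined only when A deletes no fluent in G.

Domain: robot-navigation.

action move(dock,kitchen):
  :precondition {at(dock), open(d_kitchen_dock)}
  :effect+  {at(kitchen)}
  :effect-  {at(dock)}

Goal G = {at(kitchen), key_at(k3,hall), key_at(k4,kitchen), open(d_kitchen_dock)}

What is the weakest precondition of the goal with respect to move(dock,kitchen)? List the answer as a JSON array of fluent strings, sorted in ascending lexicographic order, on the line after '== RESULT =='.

Compute (G \ add) ∪ pre:
  G ∩ del = {}  (empty — regression defined)
  G \ add = {at(kitchen), key_at(k3,hall), key_at(k4,kitchen), open(d_kitchen_dock)} \ {at(kitchen)} = {key_at(k3,hall), key_at(k4,kitchen), open(d_kitchen_dock)}
  ∪ pre   = {key_at(k3,hall), key_at(k4,kitchen), open(d_kitchen_dock)} ∪ {at(dock), open(d_kitchen_dock)}
          = {at(dock), key_at(k3,hall), key_at(k4,kitchen), open(d_kitchen_dock)}

== RESULT ==
["at(dock)", "key_at(k3,hall)", "key_at(k4,kitchen)", "open(d_kitchen_dock)"]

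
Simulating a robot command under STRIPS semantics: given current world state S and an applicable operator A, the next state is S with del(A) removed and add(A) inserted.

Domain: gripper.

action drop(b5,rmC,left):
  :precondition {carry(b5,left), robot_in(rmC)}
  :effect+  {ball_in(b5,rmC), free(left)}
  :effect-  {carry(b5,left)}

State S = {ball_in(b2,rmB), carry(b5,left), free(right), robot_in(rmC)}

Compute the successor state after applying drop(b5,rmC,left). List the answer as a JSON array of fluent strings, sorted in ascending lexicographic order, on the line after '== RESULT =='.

Compute (S \ del) ∪ add:
  pre ⊆ S: {carry(b5,left), robot_in(rmC)} ⊆ S  — applicable
  S \ del = {ball_in(b2,rmB), free(right), robot_in(rmC)}
  ∪ add   = {ball_in(b2,rmB), ball_in(b5,rmC), free(left), free(right), robot_in(rmC)}

== RESULT ==
["ball_in(b2,rmB)", "ball_in(b5,rmC)", "free(left)", "free(right)", "robot_in(rmC)"]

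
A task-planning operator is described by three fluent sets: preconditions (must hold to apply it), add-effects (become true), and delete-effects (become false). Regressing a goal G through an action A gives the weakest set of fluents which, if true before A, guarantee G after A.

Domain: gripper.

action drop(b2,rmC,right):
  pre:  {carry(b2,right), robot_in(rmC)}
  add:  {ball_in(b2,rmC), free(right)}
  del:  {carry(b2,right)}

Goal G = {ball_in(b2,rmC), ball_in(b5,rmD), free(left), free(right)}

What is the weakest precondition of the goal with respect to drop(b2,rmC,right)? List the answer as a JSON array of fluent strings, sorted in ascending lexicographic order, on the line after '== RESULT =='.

Regress:
  G ∩ del = {}  (empty — regression defined)
  G \ add = {ball_in(b2,rmC), ball_in(b5,rmD), free(left), free(right)} \ {ball_in(b2,rmC), free(right)} = {ball_in(b5,rmD), free(left)}
  ∪ pre   = {ball_in(b5,rmD), free(left)} ∪ {carry(b2,right), robot_in(rmC)}
          = {ball_in(b5,rmD), carry(b2,right), free(left), robot_in(rmC)}

== RESULT ==
["ball_in(b5,rmD)", "carry(b2,right)", "free(left)", "robot_in(rmC)"]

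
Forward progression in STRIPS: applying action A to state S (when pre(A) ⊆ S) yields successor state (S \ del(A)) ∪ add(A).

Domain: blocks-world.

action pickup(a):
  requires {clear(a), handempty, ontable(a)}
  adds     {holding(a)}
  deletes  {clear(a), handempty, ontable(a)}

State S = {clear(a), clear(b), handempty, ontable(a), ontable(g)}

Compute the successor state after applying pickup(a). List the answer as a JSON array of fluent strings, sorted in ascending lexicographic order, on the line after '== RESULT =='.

Compute (S \ del) ∪ add:
  pre ⊆ S: {clear(a), handempty, ontable(a)} ⊆ S  — applicable
  S \ del = {clear(b), ontable(g)}
  ∪ add   = {clear(b), holding(a), ontable(g)}

== RESULT ==
["clear(b)", "holding(a)", "ontable(g)"]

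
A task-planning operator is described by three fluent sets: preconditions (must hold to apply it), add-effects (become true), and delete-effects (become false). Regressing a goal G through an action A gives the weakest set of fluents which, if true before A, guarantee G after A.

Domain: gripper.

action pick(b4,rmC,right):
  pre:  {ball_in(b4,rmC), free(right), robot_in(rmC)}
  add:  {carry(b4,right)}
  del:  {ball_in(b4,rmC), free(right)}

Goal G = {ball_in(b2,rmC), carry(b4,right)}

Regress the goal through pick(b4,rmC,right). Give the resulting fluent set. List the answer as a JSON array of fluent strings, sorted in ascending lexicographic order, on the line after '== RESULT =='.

Regress:
  G ∩ del = {}  (empty — regression defined)
  G \ add = {ball_in(b2,rmC), carry(b4,right)} \ {carry(b4,right)} = {ball_in(b2,rmC)}
  ∪ pre   = {ball_in(b2,rmC)} ∪ {ball_in(b4,rmC), free(right), robot_in(rmC)}
          = {ball_in(b2,rmC), ball_in(b4,rmC), free(right), robot_in(rmC)}

== RESULT ==
["ball_in(b2,rmC)", "ball_in(b4,rmC)", "free(right)", "robot_in(rmC)"]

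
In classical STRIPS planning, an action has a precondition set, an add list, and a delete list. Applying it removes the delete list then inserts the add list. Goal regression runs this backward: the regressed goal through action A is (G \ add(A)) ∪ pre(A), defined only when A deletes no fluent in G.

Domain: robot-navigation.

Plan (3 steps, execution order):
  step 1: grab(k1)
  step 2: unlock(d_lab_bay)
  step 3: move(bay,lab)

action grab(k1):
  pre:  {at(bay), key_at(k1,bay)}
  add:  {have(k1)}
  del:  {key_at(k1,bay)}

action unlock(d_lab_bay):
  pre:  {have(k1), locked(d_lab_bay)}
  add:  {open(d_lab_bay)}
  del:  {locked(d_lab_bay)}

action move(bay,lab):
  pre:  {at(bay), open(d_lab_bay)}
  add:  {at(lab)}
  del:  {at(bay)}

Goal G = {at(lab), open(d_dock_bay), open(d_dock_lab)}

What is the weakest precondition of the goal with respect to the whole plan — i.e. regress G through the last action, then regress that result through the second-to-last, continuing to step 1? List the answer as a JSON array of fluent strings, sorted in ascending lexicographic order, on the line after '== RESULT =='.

Work backward from the goal:
  through step 3 (move(bay,lab)): drop {at(lab)}, keep {open(d_dock_bay), open(d_dock_lab)}, require {at(bay), open(d_lab_bay)}
    → {at(bay), open(d_dock_bay), open(d_dock_lab), open(d_lab_bay)}
  through step 2 (unlock(d_lab_bay)): drop {open(d_lab_bay)}, keep {at(bay), open(d_dock_bay), open(d_dock_lab)}, require {have(k1), locked(d_lab_bay)}
    → {at(bay), have(k1), locked(d_lab_bay), open(d_dock_bay), open(d_dock_lab)}
  through step 1 (grab(k1)): drop {have(k1)}, keep {at(bay), locked(d_lab_bay), open(d_dock_bay), open(d_dock_lab)}, require {at(bay), key_at(k1,bay)}
    → {at(bay), key_at(k1,bay), locked(d_lab_bay), open(d_dock_bay), open(d_dock_lab)}

== RESULT ==
["at(bay)", "key_at(k1,bay)", "locked(d_lab_bay)", "open(d_dock_bay)", "open(d_dock_lab)"]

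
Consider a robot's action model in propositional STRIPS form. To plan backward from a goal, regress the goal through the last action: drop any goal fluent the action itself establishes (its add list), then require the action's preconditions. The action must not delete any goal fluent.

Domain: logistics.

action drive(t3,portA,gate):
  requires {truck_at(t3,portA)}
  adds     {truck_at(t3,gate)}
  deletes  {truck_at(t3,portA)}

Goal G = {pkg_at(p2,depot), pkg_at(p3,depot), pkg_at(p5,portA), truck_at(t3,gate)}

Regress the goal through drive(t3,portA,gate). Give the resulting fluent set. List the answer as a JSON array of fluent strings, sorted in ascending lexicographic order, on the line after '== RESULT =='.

Regress:
  G ∩ del = {}  (empty — regression defined)
  G \ add = {pkg_at(p2,depot), pkg_at(p3,depot), pkg_at(p5,portA), truck_at(t3,gate)} \ {truck_at(t3,gate)} = {pkg_at(p2,depot), pkg_at(p3,depot), pkg_at(p5,portA)}
  ∪ pre   = {pkg_at(p2,depot), pkg_at(p3,depot), pkg_at(p5,portA)} ∪ {truck_at(t3,portA)}
          = {pkg_at(p2,depot), pkg_at(p3,depot), pkg_at(p5,portA), truck_at(t3,portA)}

== RESULT ==
["pkg_at(p2,depot)", "pkg_at(p3,depot)", "pkg_at(p5,portA)", "truck_at(t3,portA)"]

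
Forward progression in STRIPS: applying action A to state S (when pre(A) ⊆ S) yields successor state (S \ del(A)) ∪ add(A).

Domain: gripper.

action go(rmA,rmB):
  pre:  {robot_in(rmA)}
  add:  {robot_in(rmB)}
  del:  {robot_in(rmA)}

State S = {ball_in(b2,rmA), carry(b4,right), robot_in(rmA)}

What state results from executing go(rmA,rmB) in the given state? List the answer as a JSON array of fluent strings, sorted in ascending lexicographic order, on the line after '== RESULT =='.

Progress:
  pre ⊆ S: {robot_in(rmA)} ⊆ S  — applicable
  S \ del = {ball_in(b2,rmA), carry(b4,right)}
  ∪ add   = {ball_in(b2,rmA), carry(b4,right), robot_in(rmB)}

== RESULT ==
["ball_in(b2,rmA)", "carry(b4,right)", "robot_in(rmB)"]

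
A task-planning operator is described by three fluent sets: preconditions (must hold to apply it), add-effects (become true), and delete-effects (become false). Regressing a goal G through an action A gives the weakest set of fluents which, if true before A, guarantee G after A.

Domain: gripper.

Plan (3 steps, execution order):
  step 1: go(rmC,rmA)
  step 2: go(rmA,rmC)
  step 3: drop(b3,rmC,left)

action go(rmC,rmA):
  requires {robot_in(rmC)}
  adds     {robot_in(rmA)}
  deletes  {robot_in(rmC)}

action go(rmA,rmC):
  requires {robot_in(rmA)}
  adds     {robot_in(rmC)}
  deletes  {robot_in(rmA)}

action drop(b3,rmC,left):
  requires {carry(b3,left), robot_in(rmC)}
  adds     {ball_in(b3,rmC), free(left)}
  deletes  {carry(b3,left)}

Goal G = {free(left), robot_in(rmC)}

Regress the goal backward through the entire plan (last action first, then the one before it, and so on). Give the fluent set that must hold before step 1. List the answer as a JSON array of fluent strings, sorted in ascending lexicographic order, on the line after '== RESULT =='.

Regress step by step:
  through step 3 (drop(b3,rmC,left)): drop {free(left)}, keep {robot_in(rmC)}, require {carry(b3,left), robot_in(rmC)}
    → {carry(b3,left), robot_in(rmC)}
  through step 2 (go(rmA,rmC)): drop {robot_in(rmC)}, keep {carry(b3,left)}, require {robot_in(rmA)}
    → {carry(b3,left), robot_in(rmA)}
  through step 1 (go(rmC,rmA)): drop {robot_in(rmA)}, keep {carry(b3,left)}, require {robot_in(rmC)}
    → {carry(b3,left), robot_in(rmC)}

== RESULT ==
["carry(b3,left)", "robot_in(rmC)"]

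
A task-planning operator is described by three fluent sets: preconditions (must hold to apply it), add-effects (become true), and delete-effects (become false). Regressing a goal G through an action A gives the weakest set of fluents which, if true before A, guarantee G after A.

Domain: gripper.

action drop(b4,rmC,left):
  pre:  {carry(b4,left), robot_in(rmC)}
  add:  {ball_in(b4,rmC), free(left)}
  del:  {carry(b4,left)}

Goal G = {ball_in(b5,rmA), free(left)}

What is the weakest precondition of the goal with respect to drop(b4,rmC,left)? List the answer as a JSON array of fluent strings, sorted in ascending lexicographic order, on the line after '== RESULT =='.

Regress:
  G ∩ del = {}  (empty — regression defined)
  G \ add = {ball_in(b5,rmA), free(left)} \ {ball_in(b4,rmC), free(left)} = {ball_in(b5,rmA)}
  ∪ pre   = {ball_in(b5,rmA)} ∪ {carry(b4,left), robot_in(rmC)}
          = {ball_in(b5,rmA), carry(b4,left), robot_in(rmC)}

== RESULT ==
["ball_in(b5,rmA)", "carry(b4,left)", "robot_in(rmC)"]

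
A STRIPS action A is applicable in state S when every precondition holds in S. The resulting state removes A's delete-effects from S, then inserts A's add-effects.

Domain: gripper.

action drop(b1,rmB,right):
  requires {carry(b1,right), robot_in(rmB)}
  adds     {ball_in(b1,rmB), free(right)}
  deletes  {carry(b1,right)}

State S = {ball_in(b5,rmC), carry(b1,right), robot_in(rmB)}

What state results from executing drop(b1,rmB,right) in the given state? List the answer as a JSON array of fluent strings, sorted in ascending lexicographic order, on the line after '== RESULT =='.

Progress:
  pre ⊆ S: {carry(b1,right), robot_in(rmB)} ⊆ S  — applicable
  S \ del = {ball_in(b5,rmC), robot_in(rmB)}
  ∪ add   = {ball_in(b1,rmB), ball_in(b5,rmC), free(right), robot_in(rmB)}

== RESULT ==
["ball_in(b1,rmB)", "ball_in(b5,rmC)", "free(right)", "robot_in(rmB)"]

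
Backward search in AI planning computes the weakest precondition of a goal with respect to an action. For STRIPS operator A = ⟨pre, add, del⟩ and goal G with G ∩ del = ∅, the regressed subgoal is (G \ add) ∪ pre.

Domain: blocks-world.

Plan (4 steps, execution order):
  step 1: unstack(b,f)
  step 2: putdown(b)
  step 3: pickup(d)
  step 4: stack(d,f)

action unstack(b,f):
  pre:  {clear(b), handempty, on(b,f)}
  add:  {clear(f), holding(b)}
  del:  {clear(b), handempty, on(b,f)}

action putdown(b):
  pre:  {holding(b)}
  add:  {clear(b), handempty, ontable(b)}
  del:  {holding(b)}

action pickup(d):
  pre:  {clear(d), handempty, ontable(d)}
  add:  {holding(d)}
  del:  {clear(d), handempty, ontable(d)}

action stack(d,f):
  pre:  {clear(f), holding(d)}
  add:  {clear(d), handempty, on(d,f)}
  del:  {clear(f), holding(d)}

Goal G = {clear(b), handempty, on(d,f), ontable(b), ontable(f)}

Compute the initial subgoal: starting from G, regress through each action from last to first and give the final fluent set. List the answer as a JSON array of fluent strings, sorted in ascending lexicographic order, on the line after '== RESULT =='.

Regress step by step:
  through step 4 (stack(d,f)): drop {handempty, on(d,f)}, keep {clear(b), ontable(b), ontable(f)}, require {clear(f), holding(d)}
    → {clear(b), clear(f), holding(d), ontable(b), ontable(f)}
  through step 3 (pickup(d)): drop {holding(d)}, keep {clear(b), clear(f), ontable(b), ontable(f)}, require {clear(d), handempty, ontable(d)}
    → {clear(b), clear(d), clear(f), handempty, ontable(b), ontable(d), ontable(f)}
  through step 2 (putdown(b)): drop {clear(b), handempty, ontable(b)}, keep {clear(d), clear(f), ontable(d), ontable(f)}, require {holding(b)}
    → {clear(d), clear(f), holding(b), ontable(d), ontable(f)}
  through step 1 (unstack(b,f)): drop {clear(f), holding(b)}, keep {clear(d), ontable(d), ontable(f)}, require {clear(b), handempty, on(b,f)}
    → {clear(b), clear(d), handempty, on(b,f), ontable(d), ontable(f)}

== RESULT ==
["clear(b)", "clear(d)", "handempty", "on(b,f)", "ontable(d)", "ontable(f)"]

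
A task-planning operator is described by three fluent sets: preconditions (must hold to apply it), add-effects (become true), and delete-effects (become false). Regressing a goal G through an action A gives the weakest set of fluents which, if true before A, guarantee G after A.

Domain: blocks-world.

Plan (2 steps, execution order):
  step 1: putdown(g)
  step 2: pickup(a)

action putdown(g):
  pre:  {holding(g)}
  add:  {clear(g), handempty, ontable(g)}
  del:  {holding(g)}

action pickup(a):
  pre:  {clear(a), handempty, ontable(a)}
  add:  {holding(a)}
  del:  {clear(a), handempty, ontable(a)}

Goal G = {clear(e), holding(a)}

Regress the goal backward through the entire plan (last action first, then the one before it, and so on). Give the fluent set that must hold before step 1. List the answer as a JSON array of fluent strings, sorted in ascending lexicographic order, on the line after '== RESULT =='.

Work backward from the goal:
  through step 2 (pickup(a)): drop {holding(a)}, keep {clear(e)}, require {clear(a), handempty, ontable(a)}
    → {clear(a), clear(e), handempty, ontable(a)}
  through step 1 (putdown(g)): drop {handempty}, keep {clear(a), clear(e), ontable(a)}, require {holding(g)}
    → {clear(a), clear(e), holding(g), ontable(a)}

== RESULT ==
["clear(a)", "clear(e)", "holding(g)", "ontable(a)"]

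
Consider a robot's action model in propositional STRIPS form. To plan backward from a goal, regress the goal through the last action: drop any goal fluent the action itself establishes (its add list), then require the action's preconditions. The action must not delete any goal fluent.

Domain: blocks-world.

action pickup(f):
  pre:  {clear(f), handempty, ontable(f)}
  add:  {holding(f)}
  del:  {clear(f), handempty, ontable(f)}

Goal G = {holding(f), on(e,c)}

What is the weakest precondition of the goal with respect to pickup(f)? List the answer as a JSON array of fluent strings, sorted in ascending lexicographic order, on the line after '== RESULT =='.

Regress:
  G ∩ del = {}  (empty — regression defined)
  G \ add = {holding(f), on(e,c)} \ {holding(f)} = {on(e,c)}
  ∪ pre   = {on(e,c)} ∪ {clear(f), handempty, ontable(f)}
          = {clear(f), handempty, on(e,c), ontable(f)}

== RESULT ==
["clear(f)", "handempty", "on(e,c)", "ontable(f)"]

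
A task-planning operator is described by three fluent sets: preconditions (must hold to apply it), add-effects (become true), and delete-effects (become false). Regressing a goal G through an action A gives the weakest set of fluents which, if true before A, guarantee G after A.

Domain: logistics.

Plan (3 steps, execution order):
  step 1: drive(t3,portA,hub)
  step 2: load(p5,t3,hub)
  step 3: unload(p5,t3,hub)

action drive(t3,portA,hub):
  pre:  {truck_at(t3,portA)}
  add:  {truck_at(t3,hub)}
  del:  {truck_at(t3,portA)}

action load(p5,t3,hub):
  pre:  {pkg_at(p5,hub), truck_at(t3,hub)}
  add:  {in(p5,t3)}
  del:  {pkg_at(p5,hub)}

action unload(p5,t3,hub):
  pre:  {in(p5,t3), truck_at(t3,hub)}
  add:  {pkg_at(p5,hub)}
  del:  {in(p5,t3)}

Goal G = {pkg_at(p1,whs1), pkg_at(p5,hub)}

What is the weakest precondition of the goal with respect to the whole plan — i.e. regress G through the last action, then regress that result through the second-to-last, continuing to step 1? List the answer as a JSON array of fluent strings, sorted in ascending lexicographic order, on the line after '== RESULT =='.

Regress step by step:
  through step 3 (unload(p5,t3,hub)): drop {pkg_at(p5,hub)}, keep {pkg_at(p1,whs1)}, require {in(p5,t3), truck_at(t3,hub)}
    → {in(p5,t3), pkg_at(p1,whs1), truck_at(t3,hub)}
  through step 2 (load(p5,t3,hub)): drop {in(p5,t3)}, keep {pkg_at(p1,whs1), truck_at(t3,hub)}, require {pkg_at(p5,hub), truck_at(t3,hub)}
    → {pkg_at(p1,whs1), pkg_at(p5,hub), truck_at(t3,hub)}
  through step 1 (drive(t3,portA,hub)): drop {truck_at(t3,hub)}, keep {pkg_at(p1,whs1), pkg_at(p5,hub)}, require {truck_at(t3,portA)}
    → {pkg_at(p1,whs1), pkg_at(p5,hub), truck_at(t3,portA)}

== RESULT ==
["pkg_at(p1,whs1)", "pkg_at(p5,hub)", "truck_at(t3,portA)"]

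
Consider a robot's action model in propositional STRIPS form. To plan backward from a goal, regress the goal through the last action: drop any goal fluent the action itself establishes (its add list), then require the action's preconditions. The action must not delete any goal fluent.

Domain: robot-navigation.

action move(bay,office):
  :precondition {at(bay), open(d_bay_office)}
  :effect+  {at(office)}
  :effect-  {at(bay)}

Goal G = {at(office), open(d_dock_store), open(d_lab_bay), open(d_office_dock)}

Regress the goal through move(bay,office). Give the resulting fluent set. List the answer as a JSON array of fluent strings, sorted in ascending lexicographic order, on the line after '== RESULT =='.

Compute (G \ add) ∪ pre:
  G ∩ del = {}  (empty — regression defined)
  G \ add = {at(office), open(d_dock_store), open(d_lab_bay), open(d_office_dock)} \ {at(office)} = {open(d_dock_store), open(d_lab_bay), open(d_office_dock)}
  ∪ pre   = {open(d_dock_store), open(d_lab_bay), open(d_office_dock)} ∪ {at(bay), open(d_bay_office)}
          = {at(bay), open(d_bay_office), open(d_dock_store), open(d_lab_bay), open(d_office_dock)}

== RESULT ==
["at(bay)", "open(d_bay_office)", "open(d_dock_store)", "open(d_lab_bay)", "open(d_office_dock)"]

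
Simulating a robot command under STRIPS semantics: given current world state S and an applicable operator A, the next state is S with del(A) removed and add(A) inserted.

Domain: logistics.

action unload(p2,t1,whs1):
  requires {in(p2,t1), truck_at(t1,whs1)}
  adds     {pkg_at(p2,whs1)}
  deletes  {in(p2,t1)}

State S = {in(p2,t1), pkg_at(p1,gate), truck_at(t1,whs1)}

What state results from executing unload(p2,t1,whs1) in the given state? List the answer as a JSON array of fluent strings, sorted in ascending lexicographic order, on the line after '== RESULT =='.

Compute (S \ del) ∪ add:
  pre ⊆ S: {in(p2,t1), truck_at(t1,whs1)} ⊆ S  — applicable
  S \ del = {pkg_at(p1,gate), truck_at(t1,whs1)}
  ∪ add   = {pkg_at(p1,gate), pkg_at(p2,whs1), truck_at(t1,whs1)}

== RESULT ==
["pkg_at(p1,gate)", "pkg_at(p2,whs1)", "truck_at(t1,whs1)"]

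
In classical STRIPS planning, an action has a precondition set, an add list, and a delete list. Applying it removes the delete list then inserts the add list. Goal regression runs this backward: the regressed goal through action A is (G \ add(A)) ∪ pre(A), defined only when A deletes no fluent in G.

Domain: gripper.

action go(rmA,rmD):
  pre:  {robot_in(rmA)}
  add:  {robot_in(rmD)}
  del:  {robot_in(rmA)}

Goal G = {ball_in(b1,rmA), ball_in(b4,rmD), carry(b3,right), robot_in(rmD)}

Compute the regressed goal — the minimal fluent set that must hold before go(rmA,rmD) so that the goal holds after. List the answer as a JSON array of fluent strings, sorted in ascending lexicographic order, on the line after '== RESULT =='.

Compute (G \ add) ∪ pre:
  G ∩ del = {}  (empty — regression defined)
  G \ add = {ball_in(b1,rmA), ball_in(b4,rmD), carry(b3,right), robot_in(rmD)} \ {robot_in(rmD)} = {ball_in(b1,rmA), ball_in(b4,rmD), carry(b3,right)}
  ∪ pre   = {ball_in(b1,rmA), ball_in(b4,rmD), carry(b3,right)} ∪ {robot_in(rmA)}
          = {ball_in(b1,rmA), ball_in(b4,rmD), carry(b3,right), robot_in(rmA)}

== RESULT ==
["ball_in(b1,rmA)", "ball_in(b4,rmD)", "carry(b3,right)", "robot_in(rmA)"]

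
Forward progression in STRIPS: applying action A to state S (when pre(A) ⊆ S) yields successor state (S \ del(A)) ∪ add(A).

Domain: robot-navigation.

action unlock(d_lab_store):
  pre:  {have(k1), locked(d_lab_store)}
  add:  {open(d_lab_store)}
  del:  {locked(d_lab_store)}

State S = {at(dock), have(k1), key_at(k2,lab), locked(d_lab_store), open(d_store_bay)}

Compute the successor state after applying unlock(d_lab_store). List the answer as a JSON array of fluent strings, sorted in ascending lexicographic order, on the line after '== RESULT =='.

Progress:
  pre ⊆ S: {have(k1), locked(d_lab_store)} ⊆ S  — applicable
  S \ del = {at(dock), have(k1), key_at(k2,lab), open(d_store_bay)}
  ∪ add   = {at(dock), have(k1), key_at(k2,lab), open(d_lab_store), open(d_store_bay)}

== RESULT ==
["at(dock)", "have(k1)", "key_at(k2,lab)", "open(d_lab_store)", "open(d_store_bay)"]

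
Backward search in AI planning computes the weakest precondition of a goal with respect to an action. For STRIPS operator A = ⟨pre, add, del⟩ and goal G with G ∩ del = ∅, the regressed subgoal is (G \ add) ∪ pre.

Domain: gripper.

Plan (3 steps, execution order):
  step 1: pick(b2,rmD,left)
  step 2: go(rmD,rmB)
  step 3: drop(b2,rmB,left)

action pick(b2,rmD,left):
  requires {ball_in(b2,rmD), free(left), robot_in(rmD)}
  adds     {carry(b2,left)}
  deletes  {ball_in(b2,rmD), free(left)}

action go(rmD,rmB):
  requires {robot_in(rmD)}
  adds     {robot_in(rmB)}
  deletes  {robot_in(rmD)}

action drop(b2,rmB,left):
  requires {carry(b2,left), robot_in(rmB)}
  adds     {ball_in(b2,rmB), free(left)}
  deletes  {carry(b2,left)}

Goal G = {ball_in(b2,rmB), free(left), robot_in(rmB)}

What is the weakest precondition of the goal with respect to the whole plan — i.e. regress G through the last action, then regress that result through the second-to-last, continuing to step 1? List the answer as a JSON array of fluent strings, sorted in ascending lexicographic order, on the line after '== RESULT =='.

Work backward from the goal:
  through step 3 (drop(b2,rmB,left)): drop {ball_in(b2,rmB), free(left)}, keep {robot_in(rmB)}, require {carry(b2,left), robot_in(rmB)}
    → {carry(b2,left), robot_in(rmB)}
  through step 2 (go(rmD,rmB)): drop {robot_in(rmB)}, keep {carry(b2,left)}, require {robot_in(rmD)}
    → {carry(b2,left), robot_in(rmD)}
  through step 1 (pick(b2,rmD,left)): drop {carry(b2,left)}, keep {robot_in(rmD)}, require {ball_in(b2,rmD), free(left), robot_in(rmD)}
    → {ball_in(b2,rmD), free(left), robot_in(rmD)}

== RESULT ==
["ball_in(b2,rmD)", "free(left)", "robot_in(rmD)"]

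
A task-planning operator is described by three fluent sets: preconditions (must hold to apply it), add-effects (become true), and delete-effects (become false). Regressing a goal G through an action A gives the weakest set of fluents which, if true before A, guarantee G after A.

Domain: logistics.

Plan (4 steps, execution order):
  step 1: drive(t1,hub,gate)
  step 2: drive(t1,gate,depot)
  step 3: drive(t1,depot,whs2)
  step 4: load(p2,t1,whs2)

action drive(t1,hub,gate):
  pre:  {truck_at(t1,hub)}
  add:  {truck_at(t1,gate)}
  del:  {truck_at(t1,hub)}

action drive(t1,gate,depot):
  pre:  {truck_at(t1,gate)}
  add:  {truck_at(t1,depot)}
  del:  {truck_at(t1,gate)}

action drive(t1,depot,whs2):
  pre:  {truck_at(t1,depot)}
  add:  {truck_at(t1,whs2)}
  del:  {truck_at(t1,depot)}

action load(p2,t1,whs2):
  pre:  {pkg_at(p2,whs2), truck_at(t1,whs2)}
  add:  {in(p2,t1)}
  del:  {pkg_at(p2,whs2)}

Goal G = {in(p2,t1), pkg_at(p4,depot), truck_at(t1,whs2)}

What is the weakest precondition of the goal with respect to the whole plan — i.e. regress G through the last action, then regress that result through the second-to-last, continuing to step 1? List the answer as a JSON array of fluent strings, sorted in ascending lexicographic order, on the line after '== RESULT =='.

Regress step by step:
  through step 4 (load(p2,t1,whs2)): drop {in(p2,t1)}, keep {pkg_at(p4,depot), truck_at(t1,whs2)}, require {pkg_at(p2,whs2), truck_at(t1,whs2)}
    → {pkg_at(p2,whs2), pkg_at(p4,depot), truck_at(t1,whs2)}
  through step 3 (drive(t1,depot,whs2)): drop {truck_at(t1,whs2)}, keep {pkg_at(p2,whs2), pkg_at(p4,depot)}, require {truck_at(t1,depot)}
    → {pkg_at(p2,whs2), pkg_at(p4,depot), truck_at(t1,depot)}
  through step 2 (drive(t1,gate,depot)): drop {truck_at(t1,depot)}, keep {pkg_at(p2,whs2), pkg_at(p4,depot)}, require {truck_at(t1,gate)}
    → {pkg_at(p2,whs2), pkg_at(p4,depot), truck_at(t1,gate)}
  through step 1 (drive(t1,hub,gate)): drop {truck_at(t1,gate)}, keep {pkg_at(p2,whs2), pkg_at(p4,depot)}, require {truck_at(t1,hub)}
    → {pkg_at(p2,whs2), pkg_at(p4,depot), truck_at(t1,hub)}

== RESULT ==
["pkg_at(p2,whs2)", "pkg_at(p4,depot)", "truck_at(t1,hub)"]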